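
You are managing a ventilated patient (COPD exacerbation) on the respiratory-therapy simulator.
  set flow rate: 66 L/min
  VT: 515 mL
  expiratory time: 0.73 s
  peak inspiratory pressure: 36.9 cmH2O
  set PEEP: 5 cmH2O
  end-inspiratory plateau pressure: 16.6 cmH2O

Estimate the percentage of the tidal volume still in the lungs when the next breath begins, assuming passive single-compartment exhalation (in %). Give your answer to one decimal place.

41.0

Flow: 66 L/min ÷ 60 = 1.1 L/s.
R = (PIP − Pplat)/V̇ = (36.9 − 16.6) / 1.1 = 20.3/1.1 = 18.455 cmH2O·s/L.
C = Vt/(Pplat − PEEP) = 515.0 / (16.6 − 5) = 515.0/11.6 = 44.397 mL/cmH2O.
τ = R × C = 18.455 × 0.0444 L/cmH2O = 0.8194 s.
Fraction remaining at end-expiration = e^(−Te/τ) = e^(−0.73/0.8194) = 0.4103 → 41.03%.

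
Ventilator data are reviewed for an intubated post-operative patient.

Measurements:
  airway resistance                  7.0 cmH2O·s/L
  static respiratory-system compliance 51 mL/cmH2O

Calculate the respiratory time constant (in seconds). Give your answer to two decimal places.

τ = R × C = 7.0 × 51 mL/cmH2O = 7.0 × 0.051 L/cmH2O = 0.357 s.

0.36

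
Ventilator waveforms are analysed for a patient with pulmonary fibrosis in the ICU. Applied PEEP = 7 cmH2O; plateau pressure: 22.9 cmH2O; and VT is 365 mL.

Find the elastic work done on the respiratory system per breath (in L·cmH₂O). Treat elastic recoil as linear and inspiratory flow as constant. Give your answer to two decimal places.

Elastic work ≈ ½ × (Pplat − PEEP) × Vt = 0.5 × (22.9 − 7) × 0.365 L = 0.5 × 15.9 × 0.365 = 2.902 L·cmH2O.

2.90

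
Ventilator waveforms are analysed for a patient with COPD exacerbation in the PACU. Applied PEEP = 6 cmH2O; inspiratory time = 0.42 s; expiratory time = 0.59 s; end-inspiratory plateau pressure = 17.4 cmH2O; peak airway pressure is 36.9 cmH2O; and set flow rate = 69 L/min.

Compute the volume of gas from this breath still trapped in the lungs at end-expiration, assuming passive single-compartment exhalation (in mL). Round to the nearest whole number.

212

Flow: 69 L/min ÷ 60 = 1.15 L/s.
Vt = flow × Ti = 1.15 L/s × 0.42 s × 1000 mL/L = 483.0 mL.
R = (PIP − Pplat)/V̇ = (36.9 − 17.4) / 1.15 = 19.5/1.15 = 16.957 cmH2O·s/L.
C = Vt/(Pplat − PEEP) = 483.0 / (17.4 − 6) = 483.0/11.4 = 42.368 mL/cmH2O.
τ = R × C = 16.957 × 0.04237 L/cmH2O = 0.7185 s.
Fraction remaining = e^(−Te/τ) = e^(−0.59/0.7185) = 0.4399.
Trapped volume = 483.0 × 0.4399 = 212.47 mL.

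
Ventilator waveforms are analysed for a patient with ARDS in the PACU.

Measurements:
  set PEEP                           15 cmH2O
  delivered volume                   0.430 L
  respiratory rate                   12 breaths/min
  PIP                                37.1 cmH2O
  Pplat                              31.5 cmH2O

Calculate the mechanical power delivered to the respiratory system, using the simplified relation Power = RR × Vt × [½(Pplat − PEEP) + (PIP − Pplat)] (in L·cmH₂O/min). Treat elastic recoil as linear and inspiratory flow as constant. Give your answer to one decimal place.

71.5

Per-breath work = Vt × [½(Pplat−PEEP) + (PIP−Pplat)] = 0.430 × [0.5×16.5 + 5.6] = 0.430 × 13.85 = 5.956 L·cmH2O.
Power = 12 × 5.956 = 71.472 L·cmH2O/min.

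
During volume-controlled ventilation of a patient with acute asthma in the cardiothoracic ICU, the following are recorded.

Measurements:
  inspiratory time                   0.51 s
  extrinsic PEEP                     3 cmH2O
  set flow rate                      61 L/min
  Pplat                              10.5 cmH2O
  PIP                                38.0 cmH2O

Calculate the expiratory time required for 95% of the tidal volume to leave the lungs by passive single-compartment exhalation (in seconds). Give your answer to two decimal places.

Flow: 61 L/min ÷ 60 = 1.0167 L/s.
Vt = flow × Ti = 1.0167 L/s × 0.51 s × 1000 mL/L = 518.52 mL.
R = (PIP − Pplat)/V̇ = (38.0 − 10.5) / 1.0167 = 27.5/1.0167 = 27.048 cmH2O·s/L.
C = Vt/(Pplat − PEEP) = 518.52 / (10.5 − 3) = 518.52/7.5 = 69.136 mL/cmH2O.
τ = R × C = 27.048 × 0.06914 L/cmH2O = 1.87 s.
t = −τ·ln(1 − 0.95) = −1.87·ln(0.05) = 5.602 s.

5.60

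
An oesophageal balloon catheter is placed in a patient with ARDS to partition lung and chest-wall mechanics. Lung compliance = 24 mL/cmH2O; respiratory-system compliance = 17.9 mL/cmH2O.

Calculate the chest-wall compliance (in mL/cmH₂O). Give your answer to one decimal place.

1/Ccw = 1/Crs − 1/CL.
1/Ccw = 1/17.9 − 1/24 = 0.0142.
Ccw = 70.423 mL/cmH2O.

70.4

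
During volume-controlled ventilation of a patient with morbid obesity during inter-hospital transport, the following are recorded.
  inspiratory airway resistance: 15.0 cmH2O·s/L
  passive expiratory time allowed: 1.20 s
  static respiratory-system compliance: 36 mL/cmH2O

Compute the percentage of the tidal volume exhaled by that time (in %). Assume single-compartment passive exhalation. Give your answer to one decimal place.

τ = R × C = 15.0 × 36 mL/cmH2O = 15.0 × 0.036 L/cmH2O = 0.54 s.
Passive exhalation: V(t)/V₀ = e^(−t/τ) = e^(−1.20/0.54) = 0.1084.
Fraction exhaled = 1 − 0.1084 = 0.8916 → 89.16%.

89.2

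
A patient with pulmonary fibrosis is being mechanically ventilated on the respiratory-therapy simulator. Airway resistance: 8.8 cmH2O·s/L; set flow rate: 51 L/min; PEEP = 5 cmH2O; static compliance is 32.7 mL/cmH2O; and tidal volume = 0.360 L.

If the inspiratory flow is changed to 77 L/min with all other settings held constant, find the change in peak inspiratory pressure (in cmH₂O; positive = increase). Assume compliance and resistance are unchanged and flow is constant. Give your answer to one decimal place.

3.8

Flow: 51 L/min ÷ 60 = 0.85 L/s.
New flow: 77 L/min ÷ 60 = 1.2833 L/s.
PIP = Vt/C + R·V̇ + PEEP (constant-flow equation of motion).
Only the resistive term changes: ΔPIP = R × ΔV̇ = 8.8 × (1.2833 − 0.85) = 8.8 × 0.4333 = 3.813 cmH2O.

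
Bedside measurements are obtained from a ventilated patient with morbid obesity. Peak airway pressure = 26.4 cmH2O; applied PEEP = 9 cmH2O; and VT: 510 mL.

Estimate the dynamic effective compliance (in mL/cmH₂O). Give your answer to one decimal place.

29.3

Dynamic compliance = Vt / (PIP − PEEP) = 510 / (26.4 − 9) = 510 / 17.4 = 29.31 mL/cmH2O.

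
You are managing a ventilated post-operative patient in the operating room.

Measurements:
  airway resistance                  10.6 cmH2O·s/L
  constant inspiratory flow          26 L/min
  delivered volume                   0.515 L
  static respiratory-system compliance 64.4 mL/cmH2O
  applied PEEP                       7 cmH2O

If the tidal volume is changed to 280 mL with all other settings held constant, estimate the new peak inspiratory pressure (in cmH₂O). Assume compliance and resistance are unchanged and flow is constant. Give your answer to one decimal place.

Flow: 26 L/min ÷ 60 = 0.4333 L/s.
PIP = Vt/C + R·V̇ + PEEP (constant-flow equation of motion).
Only the elastic term changes: ΔPIP = ΔVt / C = (280 − 515) / 64.4 = -3.649 cmH2O.
Original PIP = 515/64.4 + 10.6×0.4333 + 7 = 19.59 cmH2O; new PIP = 19.59 + (-3.649) = 15.941 cmH2O.

15.9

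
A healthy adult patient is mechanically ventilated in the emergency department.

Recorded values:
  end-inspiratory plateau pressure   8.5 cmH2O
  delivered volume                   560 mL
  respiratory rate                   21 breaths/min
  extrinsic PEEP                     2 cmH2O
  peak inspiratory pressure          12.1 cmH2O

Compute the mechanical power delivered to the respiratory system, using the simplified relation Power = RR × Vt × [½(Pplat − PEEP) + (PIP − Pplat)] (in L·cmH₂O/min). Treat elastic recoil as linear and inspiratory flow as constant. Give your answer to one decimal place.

Per-breath work = Vt × [½(Pplat−PEEP) + (PIP−Pplat)] = 0.560 × [0.5×6.5 + 3.6] = 0.560 × 6.85 = 3.836 L·cmH2O.
Power = 21 × 3.836 = 80.556 L·cmH2O/min.

80.6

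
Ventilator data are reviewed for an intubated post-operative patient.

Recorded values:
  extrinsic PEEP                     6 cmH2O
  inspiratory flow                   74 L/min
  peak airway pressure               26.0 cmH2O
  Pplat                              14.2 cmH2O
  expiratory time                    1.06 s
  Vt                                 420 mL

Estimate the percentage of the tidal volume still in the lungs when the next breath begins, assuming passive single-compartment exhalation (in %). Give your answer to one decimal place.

11.5

Flow: 74 L/min ÷ 60 = 1.2333 L/s.
R = (PIP − Pplat)/V̇ = (26.0 − 14.2) / 1.2333 = 11.8/1.2333 = 9.568 cmH2O·s/L.
C = Vt/(Pplat − PEEP) = 420.0 / (14.2 − 6) = 420.0/8.2 = 51.22 mL/cmH2O.
τ = R × C = 9.568 × 0.05122 L/cmH2O = 0.4901 s.
Fraction remaining at end-expiration = e^(−Te/τ) = e^(−1.06/0.4901) = 0.115 → 11.5%.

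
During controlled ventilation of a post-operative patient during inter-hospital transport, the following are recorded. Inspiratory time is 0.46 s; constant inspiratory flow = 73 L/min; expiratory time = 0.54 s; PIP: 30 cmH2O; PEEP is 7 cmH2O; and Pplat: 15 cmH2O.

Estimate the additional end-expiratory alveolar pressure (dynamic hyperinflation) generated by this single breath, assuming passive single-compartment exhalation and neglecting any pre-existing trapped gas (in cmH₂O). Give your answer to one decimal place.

4.3

Flow: 73 L/min ÷ 60 = 1.2167 L/s.
Vt = flow × Ti = 1.2167 L/s × 0.46 s × 1000 mL/L = 559.68 mL.
R = (PIP − Pplat)/V̇ = (30 − 15) / 1.2167 = 15.0/1.2167 = 12.328 cmH2O·s/L.
C = Vt/(Pplat − PEEP) = 559.68 / (15 − 7) = 559.68/8.0 = 69.96 mL/cmH2O.
τ = R × C = 12.328 × 0.06996 L/cmH2O = 0.8625 s.
Fraction remaining = e^(−Te/τ) = e^(−0.54/0.8625) = 0.5347; trapped volume = 559.68 × 0.5347 = 299.26 mL.
Additional alveolar pressure from trapping ≈ V_trapped / C = 299.26 / 69.96 = 4.278 cmH2O.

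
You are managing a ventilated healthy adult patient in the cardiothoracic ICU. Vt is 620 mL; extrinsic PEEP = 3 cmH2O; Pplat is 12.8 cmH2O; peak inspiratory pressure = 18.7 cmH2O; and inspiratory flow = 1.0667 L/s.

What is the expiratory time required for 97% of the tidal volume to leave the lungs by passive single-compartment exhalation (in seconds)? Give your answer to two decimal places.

1.23

R = (PIP − Pplat)/V̇ = (18.7 − 12.8) / 1.0667 = 5.9/1.0667 = 5.531 cmH2O·s/L.
C = Vt/(Pplat − PEEP) = 620.0 / (12.8 − 3) = 620.0/9.8 = 63.265 mL/cmH2O.
τ = R × C = 5.531 × 0.06327 L/cmH2O = 0.3499 s.
t = −τ·ln(1 − 0.97) = −0.3499·ln(0.03) = 1.227 s.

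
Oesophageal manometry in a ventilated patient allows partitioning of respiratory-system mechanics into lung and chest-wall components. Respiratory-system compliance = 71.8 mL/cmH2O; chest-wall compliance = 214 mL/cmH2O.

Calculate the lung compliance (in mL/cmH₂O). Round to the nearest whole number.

108

1/CL = 1/Crs − 1/Ccw.
1/CL = 1/71.8 − 1/214 = 0.009255.
CL = 108.05 mL/cmH2O.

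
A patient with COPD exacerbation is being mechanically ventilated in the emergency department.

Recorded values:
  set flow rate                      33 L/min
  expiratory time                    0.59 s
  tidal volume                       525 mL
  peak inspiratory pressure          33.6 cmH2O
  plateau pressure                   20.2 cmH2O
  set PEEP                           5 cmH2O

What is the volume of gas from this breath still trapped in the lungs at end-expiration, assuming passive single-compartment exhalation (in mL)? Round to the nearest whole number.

260

Flow: 33 L/min ÷ 60 = 0.55 L/s.
R = (PIP − Pplat)/V̇ = (33.6 − 20.2) / 0.55 = 13.4/0.55 = 24.364 cmH2O·s/L.
C = Vt/(Pplat − PEEP) = 525.0 / (20.2 − 5) = 525.0/15.2 = 34.539 mL/cmH2O.
τ = R × C = 24.364 × 0.03454 L/cmH2O = 0.8415 s.
Fraction remaining = e^(−Te/τ) = e^(−0.59/0.8415) = 0.496.
Trapped volume = 525.0 × 0.496 = 260.4 mL.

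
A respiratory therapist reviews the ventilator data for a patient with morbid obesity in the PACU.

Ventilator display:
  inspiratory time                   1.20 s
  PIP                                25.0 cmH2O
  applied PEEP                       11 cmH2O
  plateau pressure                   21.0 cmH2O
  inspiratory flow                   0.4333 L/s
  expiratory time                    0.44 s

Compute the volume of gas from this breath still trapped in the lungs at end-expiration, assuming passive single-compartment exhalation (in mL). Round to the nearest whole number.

208

Vt = flow × Ti = 0.4333 L/s × 1.20 s × 1000 mL/L = 519.96 mL.
R = (PIP − Pplat)/V̇ = (25.0 − 21.0) / 0.4333 = 4.0/0.4333 = 9.231 cmH2O·s/L.
C = Vt/(Pplat − PEEP) = 519.96 / (21.0 − 11) = 519.96/10.0 = 51.996 mL/cmH2O.
τ = R × C = 9.231 × 0.052 L/cmH2O = 0.48 s.
Fraction remaining = e^(−Te/τ) = e^(−0.44/0.48) = 0.3998.
Trapped volume = 519.96 × 0.3998 = 207.88 mL.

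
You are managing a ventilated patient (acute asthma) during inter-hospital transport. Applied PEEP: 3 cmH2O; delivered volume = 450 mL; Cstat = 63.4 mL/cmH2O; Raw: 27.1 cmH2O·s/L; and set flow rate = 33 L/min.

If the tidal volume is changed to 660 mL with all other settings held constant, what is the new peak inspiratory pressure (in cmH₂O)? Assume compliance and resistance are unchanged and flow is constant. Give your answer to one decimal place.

28.3

Flow: 33 L/min ÷ 60 = 0.55 L/s.
PIP = Vt/C + R·V̇ + PEEP (constant-flow equation of motion).
Only the elastic term changes: ΔPIP = ΔVt / C = (660 − 450) / 63.4 = 3.312 cmH2O.
Original PIP = 450/63.4 + 27.1×0.55 + 3 = 25.003 cmH2O; new PIP = 25.003 + (3.312) = 28.315 cmH2O.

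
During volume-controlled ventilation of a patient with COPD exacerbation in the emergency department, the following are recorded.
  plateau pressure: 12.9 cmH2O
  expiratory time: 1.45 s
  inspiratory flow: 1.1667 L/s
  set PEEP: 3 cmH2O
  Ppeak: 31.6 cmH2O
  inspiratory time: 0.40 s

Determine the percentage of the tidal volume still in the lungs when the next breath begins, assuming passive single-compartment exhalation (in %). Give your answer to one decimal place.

Vt = flow × Ti = 1.1667 L/s × 0.40 s × 1000 mL/L = 466.68 mL.
R = (PIP − Pplat)/V̇ = (31.6 − 12.9) / 1.1667 = 18.7/1.1667 = 16.028 cmH2O·s/L.
C = Vt/(Pplat − PEEP) = 466.68 / (12.9 − 3) = 466.68/9.9 = 47.139 mL/cmH2O.
τ = R × C = 16.028 × 0.04714 L/cmH2O = 0.7556 s.
Fraction remaining at end-expiration = e^(−Te/τ) = e^(−1.45/0.7556) = 0.1468 → 14.68%.

14.7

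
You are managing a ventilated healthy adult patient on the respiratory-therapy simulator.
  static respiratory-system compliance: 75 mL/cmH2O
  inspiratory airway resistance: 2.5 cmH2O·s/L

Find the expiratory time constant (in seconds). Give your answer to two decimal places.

0.19

τ = R × C = 2.5 × 75 mL/cmH2O = 2.5 × 0.075 L/cmH2O = 0.1875 s.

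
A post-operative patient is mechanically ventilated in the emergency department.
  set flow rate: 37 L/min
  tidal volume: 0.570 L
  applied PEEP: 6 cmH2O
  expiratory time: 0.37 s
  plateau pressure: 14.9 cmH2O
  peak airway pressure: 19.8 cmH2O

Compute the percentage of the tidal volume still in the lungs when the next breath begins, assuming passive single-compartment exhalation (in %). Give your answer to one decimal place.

48.3

Flow: 37 L/min ÷ 60 = 0.6167 L/s.
R = (PIP − Pplat)/V̇ = (19.8 − 14.9) / 0.6167 = 4.9/0.6167 = 7.946 cmH2O·s/L.
C = Vt/(Pplat − PEEP) = 570.0 / (14.9 − 6) = 570.0/8.9 = 64.045 mL/cmH2O.
τ = R × C = 7.946 × 0.06405 L/cmH2O = 0.5089 s.
Fraction remaining at end-expiration = e^(−Te/τ) = e^(−0.37/0.5089) = 0.4833 → 48.33%.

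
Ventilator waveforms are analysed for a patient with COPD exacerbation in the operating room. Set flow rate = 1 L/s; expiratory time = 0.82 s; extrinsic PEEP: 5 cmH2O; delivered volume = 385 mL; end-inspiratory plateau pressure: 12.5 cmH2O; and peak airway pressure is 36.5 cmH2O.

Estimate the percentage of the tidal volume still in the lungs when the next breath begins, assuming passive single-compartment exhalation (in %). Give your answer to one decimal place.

51.4

R = (PIP − Pplat)/V̇ = (36.5 − 12.5) / 1 = 24.0/1 = 24.0 cmH2O·s/L.
C = Vt/(Pplat − PEEP) = 385.0 / (12.5 − 5) = 385.0/7.5 = 51.333 mL/cmH2O.
τ = R × C = 24.0 × 0.05133 L/cmH2O = 1.232 s.
Fraction remaining at end-expiration = e^(−Te/τ) = e^(−0.82/1.232) = 0.514 → 51.4%.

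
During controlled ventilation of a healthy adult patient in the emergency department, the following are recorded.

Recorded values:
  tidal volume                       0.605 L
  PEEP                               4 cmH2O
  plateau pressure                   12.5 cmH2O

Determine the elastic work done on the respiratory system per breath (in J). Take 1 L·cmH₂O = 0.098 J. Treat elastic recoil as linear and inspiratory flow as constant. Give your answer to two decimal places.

Elastic work ≈ ½ × (Pplat − PEEP) × Vt = 0.5 × (12.5 − 4) × 0.605 L = 0.5 × 8.5 × 0.605 = 2.571 L·cmH2O.
× 0.098 J/(L·cmH2O) → 0.252 J.

0.25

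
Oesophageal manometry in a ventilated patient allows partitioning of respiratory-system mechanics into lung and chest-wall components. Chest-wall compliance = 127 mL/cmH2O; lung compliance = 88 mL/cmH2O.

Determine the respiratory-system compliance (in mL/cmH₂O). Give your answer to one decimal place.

Lung and chest wall are elastances in series: 1/Crs = 1/CL + 1/Ccw.
1/Crs = 1/88 + 1/127 = 0.01924.
Crs = 51.975 mL/cmH2O.

52.0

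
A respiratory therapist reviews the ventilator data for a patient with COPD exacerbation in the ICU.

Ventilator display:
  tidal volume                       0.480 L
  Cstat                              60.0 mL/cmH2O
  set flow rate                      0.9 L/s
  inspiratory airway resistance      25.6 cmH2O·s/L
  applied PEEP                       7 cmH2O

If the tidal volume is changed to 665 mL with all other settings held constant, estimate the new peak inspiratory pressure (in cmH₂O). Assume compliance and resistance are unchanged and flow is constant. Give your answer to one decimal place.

PIP = Vt/C + R·V̇ + PEEP (constant-flow equation of motion).
Only the elastic term changes: ΔPIP = ΔVt / C = (665 − 480) / 60.0 = 3.083 cmH2O.
Original PIP = 480/60.0 + 25.6×0.9 + 7 = 38.04 cmH2O; new PIP = 38.04 + (3.083) = 41.123 cmH2O.

41.1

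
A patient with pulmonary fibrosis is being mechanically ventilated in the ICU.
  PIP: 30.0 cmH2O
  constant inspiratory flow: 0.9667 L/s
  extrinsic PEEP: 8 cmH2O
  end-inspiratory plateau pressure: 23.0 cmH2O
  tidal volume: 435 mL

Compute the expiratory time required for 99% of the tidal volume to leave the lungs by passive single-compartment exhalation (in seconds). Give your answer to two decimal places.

0.97

R = (PIP − Pplat)/V̇ = (30.0 − 23.0) / 0.9667 = 7.0/0.9667 = 7.241 cmH2O·s/L.
C = Vt/(Pplat − PEEP) = 435.0 / (23.0 − 8) = 435.0/15.0 = 29.0 mL/cmH2O.
τ = R × C = 7.241 × 0.029 L/cmH2O = 0.21 s.
t = −τ·ln(1 − 0.99) = −0.21·ln(0.01) = 0.9671 s.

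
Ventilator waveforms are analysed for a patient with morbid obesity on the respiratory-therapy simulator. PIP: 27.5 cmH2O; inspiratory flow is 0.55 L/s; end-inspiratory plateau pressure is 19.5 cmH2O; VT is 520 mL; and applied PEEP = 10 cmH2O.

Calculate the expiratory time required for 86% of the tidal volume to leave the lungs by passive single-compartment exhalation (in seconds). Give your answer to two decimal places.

R = (PIP − Pplat)/V̇ = (27.5 − 19.5) / 0.55 = 8.0/0.55 = 14.545 cmH2O·s/L.
C = Vt/(Pplat − PEEP) = 520.0 / (19.5 − 10) = 520.0/9.5 = 54.737 mL/cmH2O.
τ = R × C = 14.545 × 0.05474 L/cmH2O = 0.7962 s.
t = −τ·ln(1 − 0.86) = −0.7962·ln(0.14) = 1.565 s.

1.57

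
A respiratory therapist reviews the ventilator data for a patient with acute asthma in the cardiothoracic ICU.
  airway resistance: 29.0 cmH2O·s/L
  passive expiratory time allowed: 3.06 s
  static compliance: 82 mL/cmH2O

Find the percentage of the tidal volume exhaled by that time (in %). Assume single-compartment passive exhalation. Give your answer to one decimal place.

τ = R × C = 29.0 × 82 mL/cmH2O = 29.0 × 0.082 L/cmH2O = 2.378 s.
Passive exhalation: V(t)/V₀ = e^(−t/τ) = e^(−3.06/2.378) = 0.2762.
Fraction exhaled = 1 − 0.2762 = 0.7238 → 72.38%.

72.4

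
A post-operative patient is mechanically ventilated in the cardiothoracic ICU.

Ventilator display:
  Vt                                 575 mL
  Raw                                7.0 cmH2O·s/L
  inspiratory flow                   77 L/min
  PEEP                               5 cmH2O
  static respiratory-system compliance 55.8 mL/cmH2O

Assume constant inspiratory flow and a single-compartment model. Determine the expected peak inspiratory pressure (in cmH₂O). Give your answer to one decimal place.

Flow: 77 L/min ÷ 60 = 1.2833 L/s.
Equation of motion (constant flow): PIP = Vt/C + R·V̇ + PEEP.
PIP = 575/55.8 + 7.0×1.2833 + 5 = 10.305 + 8.983 + 5 = 24.288 cmH2O.

24.3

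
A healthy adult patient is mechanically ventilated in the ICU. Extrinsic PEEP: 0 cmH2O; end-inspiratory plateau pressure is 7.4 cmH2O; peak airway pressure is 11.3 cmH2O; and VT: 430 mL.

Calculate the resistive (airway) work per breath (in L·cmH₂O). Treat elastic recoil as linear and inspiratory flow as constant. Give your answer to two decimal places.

1.68

With constant inspiratory flow the resistive pressure is constant at PIP − Pplat = 11.3 − 7.4 = 3.9 cmH2O, so resistive work = 3.9 × 0.430 = 1.677 L·cmH2O.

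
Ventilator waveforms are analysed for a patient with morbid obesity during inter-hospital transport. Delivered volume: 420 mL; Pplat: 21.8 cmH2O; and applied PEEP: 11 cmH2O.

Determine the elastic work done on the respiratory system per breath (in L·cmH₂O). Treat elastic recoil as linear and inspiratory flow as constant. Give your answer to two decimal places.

2.27

Elastic work ≈ ½ × (Pplat − PEEP) × Vt = 0.5 × (21.8 − 11) × 0.420 L = 0.5 × 10.8 × 0.420 = 2.268 L·cmH2O.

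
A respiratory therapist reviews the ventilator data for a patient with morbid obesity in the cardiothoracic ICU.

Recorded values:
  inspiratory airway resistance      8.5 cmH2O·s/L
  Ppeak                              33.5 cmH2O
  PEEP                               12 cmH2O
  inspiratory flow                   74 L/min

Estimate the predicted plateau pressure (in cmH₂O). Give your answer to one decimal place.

Flow: 74 L/min ÷ 60 = 1.2333 L/s.
Pplat = PIP − Raw × flow = 33.5 − 8.5 × 1.2333 = 33.5 − 10.483 = 23.017 cmH2O.

23.0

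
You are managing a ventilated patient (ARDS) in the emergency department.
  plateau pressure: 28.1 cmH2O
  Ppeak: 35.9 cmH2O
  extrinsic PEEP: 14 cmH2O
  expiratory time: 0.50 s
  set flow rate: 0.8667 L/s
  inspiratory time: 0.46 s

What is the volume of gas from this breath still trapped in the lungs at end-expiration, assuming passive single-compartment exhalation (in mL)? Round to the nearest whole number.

Vt = flow × Ti = 0.8667 L/s × 0.46 s × 1000 mL/L = 398.68 mL.
R = (PIP − Pplat)/V̇ = (35.9 − 28.1) / 0.8667 = 7.8/0.8667 = 9.0 cmH2O·s/L.
C = Vt/(Pplat − PEEP) = 398.68 / (28.1 − 14) = 398.68/14.1 = 28.275 mL/cmH2O.
τ = R × C = 9.0 × 0.02828 L/cmH2O = 0.2545 s.
Fraction remaining = e^(−Te/τ) = e^(−0.50/0.2545) = 0.1402.
Trapped volume = 398.68 × 0.1402 = 55.895 mL.

56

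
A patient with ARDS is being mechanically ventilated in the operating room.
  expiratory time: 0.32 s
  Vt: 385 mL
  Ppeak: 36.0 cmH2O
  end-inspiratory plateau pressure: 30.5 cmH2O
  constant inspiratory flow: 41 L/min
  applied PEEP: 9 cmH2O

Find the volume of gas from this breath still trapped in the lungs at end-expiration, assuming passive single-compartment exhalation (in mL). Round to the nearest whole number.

42

Flow: 41 L/min ÷ 60 = 0.6833 L/s.
R = (PIP − Pplat)/V̇ = (36.0 − 30.5) / 0.6833 = 5.5/0.6833 = 8.049 cmH2O·s/L.
C = Vt/(Pplat − PEEP) = 385.0 / (30.5 − 9) = 385.0/21.5 = 17.907 mL/cmH2O.
τ = R × C = 8.049 × 0.01791 L/cmH2O = 0.1442 s.
Fraction remaining = e^(−Te/τ) = e^(−0.32/0.1442) = 0.1087.
Trapped volume = 385.0 × 0.1087 = 41.85 mL.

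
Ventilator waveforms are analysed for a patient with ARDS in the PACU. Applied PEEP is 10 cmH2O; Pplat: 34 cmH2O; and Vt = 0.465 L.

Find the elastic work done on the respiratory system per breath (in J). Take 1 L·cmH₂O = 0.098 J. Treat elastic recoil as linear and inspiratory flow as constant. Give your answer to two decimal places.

Elastic work ≈ ½ × (Pplat − PEEP) × Vt = 0.5 × (34 − 10) × 0.465 L = 0.5 × 24.0 × 0.465 = 5.58 L·cmH2O.
× 0.098 J/(L·cmH2O) → 0.5468 J.

0.55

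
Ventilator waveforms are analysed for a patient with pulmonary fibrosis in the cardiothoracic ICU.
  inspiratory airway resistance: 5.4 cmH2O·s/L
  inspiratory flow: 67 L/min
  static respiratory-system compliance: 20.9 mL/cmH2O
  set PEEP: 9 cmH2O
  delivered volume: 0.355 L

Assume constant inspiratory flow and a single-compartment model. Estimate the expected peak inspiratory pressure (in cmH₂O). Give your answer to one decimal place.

Flow: 67 L/min ÷ 60 = 1.1167 L/s.
Equation of motion (constant flow): PIP = Vt/C + R·V̇ + PEEP.
PIP = 355/20.9 + 5.4×1.1167 + 9 = 16.986 + 6.03 + 9 = 32.016 cmH2O.

32.0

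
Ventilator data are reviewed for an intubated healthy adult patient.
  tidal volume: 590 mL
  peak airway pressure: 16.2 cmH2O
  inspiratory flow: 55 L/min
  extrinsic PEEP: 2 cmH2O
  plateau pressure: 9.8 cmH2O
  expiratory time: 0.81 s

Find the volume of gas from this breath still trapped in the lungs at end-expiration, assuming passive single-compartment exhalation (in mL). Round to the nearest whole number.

Flow: 55 L/min ÷ 60 = 0.9167 L/s.
R = (PIP − Pplat)/V̇ = (16.2 − 9.8) / 0.9167 = 6.4/0.9167 = 6.982 cmH2O·s/L.
C = Vt/(Pplat − PEEP) = 590.0 / (9.8 − 2) = 590.0/7.8 = 75.641 mL/cmH2O.
τ = R × C = 6.982 × 0.07564 L/cmH2O = 0.5281 s.
Fraction remaining = e^(−Te/τ) = e^(−0.81/0.5281) = 0.2157.
Trapped volume = 590.0 × 0.2157 = 127.26 mL.

127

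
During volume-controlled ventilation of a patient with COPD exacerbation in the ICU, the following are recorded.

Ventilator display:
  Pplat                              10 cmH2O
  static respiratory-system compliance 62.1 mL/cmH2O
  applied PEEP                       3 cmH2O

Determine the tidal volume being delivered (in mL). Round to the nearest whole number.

Vt = Cstat × (Pplat − PEEP) = 62.1 × (10 − 3) = 62.1 × 7.0 = 434.7 mL.

435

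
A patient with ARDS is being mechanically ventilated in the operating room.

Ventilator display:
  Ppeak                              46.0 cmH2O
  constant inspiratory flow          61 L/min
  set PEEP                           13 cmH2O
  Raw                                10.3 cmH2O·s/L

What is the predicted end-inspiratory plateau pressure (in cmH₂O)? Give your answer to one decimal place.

Flow: 61 L/min ÷ 60 = 1.0167 L/s.
Pplat = PIP − Raw × flow = 46.0 − 10.3 × 1.0167 = 46.0 − 10.472 = 35.528 cmH2O.

35.5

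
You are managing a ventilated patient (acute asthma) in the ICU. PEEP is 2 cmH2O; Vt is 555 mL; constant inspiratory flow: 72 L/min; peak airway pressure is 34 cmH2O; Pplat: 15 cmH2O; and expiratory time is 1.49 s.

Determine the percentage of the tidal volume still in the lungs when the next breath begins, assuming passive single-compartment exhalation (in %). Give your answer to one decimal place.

Flow: 72 L/min ÷ 60 = 1.2 L/s.
R = (PIP − Pplat)/V̇ = (34 − 15) / 1.2 = 19.0/1.2 = 15.833 cmH2O·s/L.
C = Vt/(Pplat − PEEP) = 555.0 / (15 − 2) = 555.0/13.0 = 42.692 mL/cmH2O.
τ = R × C = 15.833 × 0.04269 L/cmH2O = 0.6759 s.
Fraction remaining at end-expiration = e^(−Te/τ) = e^(−1.49/0.6759) = 0.1103 → 11.03%.

11.0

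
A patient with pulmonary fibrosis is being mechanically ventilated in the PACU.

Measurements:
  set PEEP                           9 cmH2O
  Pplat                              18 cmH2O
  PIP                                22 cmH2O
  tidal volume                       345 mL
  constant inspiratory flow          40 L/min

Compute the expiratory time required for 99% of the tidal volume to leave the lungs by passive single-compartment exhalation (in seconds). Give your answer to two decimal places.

1.06

Flow: 40 L/min ÷ 60 = 0.6667 L/s.
R = (PIP − Pplat)/V̇ = (22 − 18) / 0.6667 = 4.0/0.6667 = 6.0 cmH2O·s/L.
C = Vt/(Pplat − PEEP) = 345.0 / (18 − 9) = 345.0/9.0 = 38.333 mL/cmH2O.
τ = R × C = 6.0 × 0.03833 L/cmH2O = 0.23 s.
t = −τ·ln(1 − 0.99) = −0.23·ln(0.01) = 1.059 s.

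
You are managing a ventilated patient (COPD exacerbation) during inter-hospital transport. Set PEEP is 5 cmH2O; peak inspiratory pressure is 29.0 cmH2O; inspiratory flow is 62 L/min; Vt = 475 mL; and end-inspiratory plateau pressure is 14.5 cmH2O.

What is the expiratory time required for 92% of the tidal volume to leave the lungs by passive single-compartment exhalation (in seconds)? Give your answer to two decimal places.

Flow: 62 L/min ÷ 60 = 1.0333 L/s.
R = (PIP − Pplat)/V̇ = (29.0 − 14.5) / 1.0333 = 14.5/1.0333 = 14.033 cmH2O·s/L.
C = Vt/(Pplat − PEEP) = 475.0 / (14.5 − 5) = 475.0/9.5 = 50.0 mL/cmH2O.
τ = R × C = 14.033 × 0.05 L/cmH2O = 0.7017 s.
t = −τ·ln(1 − 0.92) = −0.7017·ln(0.08) = 1.772 s.

1.77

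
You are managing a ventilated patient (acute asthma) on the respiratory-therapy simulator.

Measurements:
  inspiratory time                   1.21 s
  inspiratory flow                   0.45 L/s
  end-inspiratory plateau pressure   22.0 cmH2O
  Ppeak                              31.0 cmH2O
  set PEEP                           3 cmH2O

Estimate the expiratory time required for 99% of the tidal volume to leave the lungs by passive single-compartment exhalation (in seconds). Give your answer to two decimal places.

Vt = flow × Ti = 0.45 L/s × 1.21 s × 1000 mL/L = 544.5 mL.
R = (PIP − Pplat)/V̇ = (31.0 − 22.0) / 0.45 = 9.0/0.45 = 20.0 cmH2O·s/L.
C = Vt/(Pplat − PEEP) = 544.5 / (22.0 − 3) = 544.5/19.0 = 28.658 mL/cmH2O.
τ = R × C = 20.0 × 0.02866 L/cmH2O = 0.5732 s.
t = −τ·ln(1 − 0.99) = −0.5732·ln(0.01) = 2.64 s.

2.64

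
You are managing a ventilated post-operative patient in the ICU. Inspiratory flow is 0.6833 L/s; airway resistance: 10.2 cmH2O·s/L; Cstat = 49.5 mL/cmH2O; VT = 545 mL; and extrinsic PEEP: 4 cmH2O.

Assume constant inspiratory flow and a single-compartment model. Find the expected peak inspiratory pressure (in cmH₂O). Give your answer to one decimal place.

Equation of motion (constant flow): PIP = Vt/C + R·V̇ + PEEP.
PIP = 545/49.5 + 10.2×0.6833 + 4 = 11.01 + 6.97 + 4 = 21.98 cmH2O.

22.0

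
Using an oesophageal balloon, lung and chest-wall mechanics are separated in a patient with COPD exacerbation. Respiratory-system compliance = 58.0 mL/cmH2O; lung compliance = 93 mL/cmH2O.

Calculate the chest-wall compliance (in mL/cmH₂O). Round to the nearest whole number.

154

1/Ccw = 1/Crs − 1/CL.
1/Ccw = 1/58.0 − 1/93 = 0.006489.
Ccw = 154.11 mL/cmH2O.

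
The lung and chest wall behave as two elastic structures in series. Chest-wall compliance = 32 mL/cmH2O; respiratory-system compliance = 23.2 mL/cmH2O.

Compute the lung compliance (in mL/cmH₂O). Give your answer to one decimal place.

84.4

1/CL = 1/Crs − 1/Ccw.
1/CL = 1/23.2 − 1/32 = 0.01185.
CL = 84.388 mL/cmH2O.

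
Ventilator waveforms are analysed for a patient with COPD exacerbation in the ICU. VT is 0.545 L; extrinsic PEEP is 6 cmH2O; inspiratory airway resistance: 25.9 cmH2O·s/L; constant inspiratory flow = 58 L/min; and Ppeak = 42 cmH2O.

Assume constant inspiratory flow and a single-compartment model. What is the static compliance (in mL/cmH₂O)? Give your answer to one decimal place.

49.7

Flow: 58 L/min ÷ 60 = 0.9667 L/s.
Equation of motion (constant flow): PIP = Vt/C + R·V̇ + PEEP.
Vt/C = PIP − R·V̇ − PEEP = 42 − 25.9×0.9667 − 6 = 42 − 25.038 − 6 = 10.962 cmH2O.
C = Vt / 10.962 = 545 / 10.962 = 49.717 mL/cmH2O.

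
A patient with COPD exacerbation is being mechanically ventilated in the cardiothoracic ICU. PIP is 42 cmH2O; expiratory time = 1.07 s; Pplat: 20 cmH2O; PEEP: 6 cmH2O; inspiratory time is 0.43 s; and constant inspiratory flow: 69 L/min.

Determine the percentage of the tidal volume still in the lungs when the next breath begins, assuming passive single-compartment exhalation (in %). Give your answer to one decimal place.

Flow: 69 L/min ÷ 60 = 1.15 L/s.
Vt = flow × Ti = 1.15 L/s × 0.43 s × 1000 mL/L = 494.5 mL.
R = (PIP − Pplat)/V̇ = (42 − 20) / 1.15 = 22.0/1.15 = 19.13 cmH2O·s/L.
C = Vt/(Pplat − PEEP) = 494.5 / (20 − 6) = 494.5/14.0 = 35.321 mL/cmH2O.
τ = R × C = 19.13 × 0.03532 L/cmH2O = 0.6757 s.
Fraction remaining at end-expiration = e^(−Te/τ) = e^(−1.07/0.6757) = 0.2052 → 20.52%.

20.5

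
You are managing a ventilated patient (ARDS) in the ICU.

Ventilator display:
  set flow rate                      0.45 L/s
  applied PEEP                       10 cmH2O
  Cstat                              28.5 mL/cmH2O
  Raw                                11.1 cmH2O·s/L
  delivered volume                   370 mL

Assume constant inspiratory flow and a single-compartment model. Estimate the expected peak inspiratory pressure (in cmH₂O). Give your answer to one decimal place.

Equation of motion (constant flow): PIP = Vt/C + R·V̇ + PEEP.
PIP = 370/28.5 + 11.1×0.45 + 10 = 12.982 + 4.995 + 10 = 27.977 cmH2O.

28.0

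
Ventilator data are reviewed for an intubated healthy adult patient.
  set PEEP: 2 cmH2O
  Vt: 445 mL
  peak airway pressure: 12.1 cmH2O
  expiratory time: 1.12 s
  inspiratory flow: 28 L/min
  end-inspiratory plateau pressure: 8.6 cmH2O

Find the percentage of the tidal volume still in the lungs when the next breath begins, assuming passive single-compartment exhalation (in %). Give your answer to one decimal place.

Flow: 28 L/min ÷ 60 = 0.4667 L/s.
R = (PIP − Pplat)/V̇ = (12.1 − 8.6) / 0.4667 = 3.5/0.4667 = 7.499 cmH2O·s/L.
C = Vt/(Pplat − PEEP) = 445.0 / (8.6 − 2) = 445.0/6.6 = 67.424 mL/cmH2O.
τ = R × C = 7.499 × 0.06742 L/cmH2O = 0.5056 s.
Fraction remaining at end-expiration = e^(−Te/τ) = e^(−1.12/0.5056) = 0.1091 → 10.91%.

10.9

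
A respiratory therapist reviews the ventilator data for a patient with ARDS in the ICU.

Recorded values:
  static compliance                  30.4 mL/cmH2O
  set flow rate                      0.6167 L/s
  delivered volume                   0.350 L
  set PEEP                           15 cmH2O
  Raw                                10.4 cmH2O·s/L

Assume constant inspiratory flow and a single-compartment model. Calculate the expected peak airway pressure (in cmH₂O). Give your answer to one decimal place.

Equation of motion (constant flow): PIP = Vt/C + R·V̇ + PEEP.
PIP = 350/30.4 + 10.4×0.6167 + 15 = 11.513 + 6.414 + 15 = 32.927 cmH2O.

32.9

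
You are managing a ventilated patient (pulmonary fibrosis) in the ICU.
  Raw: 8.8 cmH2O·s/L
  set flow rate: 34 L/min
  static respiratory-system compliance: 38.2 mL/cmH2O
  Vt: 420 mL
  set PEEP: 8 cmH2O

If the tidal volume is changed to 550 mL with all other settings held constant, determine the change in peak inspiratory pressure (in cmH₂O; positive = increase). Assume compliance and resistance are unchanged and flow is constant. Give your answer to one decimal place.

PIP = Vt/C + R·V̇ + PEEP (constant-flow equation of motion).
Only the elastic term changes: ΔPIP = ΔVt / C = (550 − 420) / 38.2 = 3.403 cmH2O.

3.4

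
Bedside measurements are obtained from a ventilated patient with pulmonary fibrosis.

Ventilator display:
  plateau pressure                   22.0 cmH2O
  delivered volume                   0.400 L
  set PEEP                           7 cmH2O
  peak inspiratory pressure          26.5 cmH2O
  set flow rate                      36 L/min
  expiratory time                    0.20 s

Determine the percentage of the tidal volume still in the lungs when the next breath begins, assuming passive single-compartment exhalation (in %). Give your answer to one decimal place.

36.8

Flow: 36 L/min ÷ 60 = 0.6 L/s.
R = (PIP − Pplat)/V̇ = (26.5 − 22.0) / 0.6 = 4.5/0.6 = 7.5 cmH2O·s/L.
C = Vt/(Pplat − PEEP) = 400.0 / (22.0 − 7) = 400.0/15.0 = 26.667 mL/cmH2O.
τ = R × C = 7.5 × 0.02667 L/cmH2O = 0.2 s.
Fraction remaining at end-expiration = e^(−Te/τ) = e^(−0.20/0.2) = 0.3679 → 36.79%.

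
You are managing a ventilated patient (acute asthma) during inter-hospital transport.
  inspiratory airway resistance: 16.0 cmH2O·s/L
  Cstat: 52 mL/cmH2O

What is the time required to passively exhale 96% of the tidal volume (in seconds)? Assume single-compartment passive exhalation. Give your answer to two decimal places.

τ = R × C = 16.0 × 52 mL/cmH2O = 16.0 × 0.052 L/cmH2O = 0.832 s.
Exhaled fraction f = 1 − e^(−t/τ) → t = −τ·ln(1 − f) = −0.832·ln(0.04) = 2.678 s.

2.68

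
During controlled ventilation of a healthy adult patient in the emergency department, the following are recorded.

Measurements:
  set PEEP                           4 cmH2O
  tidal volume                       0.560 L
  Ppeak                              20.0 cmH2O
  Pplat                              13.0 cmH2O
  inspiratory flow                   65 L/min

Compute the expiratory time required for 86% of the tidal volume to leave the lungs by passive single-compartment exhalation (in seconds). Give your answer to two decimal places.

Flow: 65 L/min ÷ 60 = 1.0833 L/s.
R = (PIP − Pplat)/V̇ = (20.0 − 13.0) / 1.0833 = 7.0/1.0833 = 6.462 cmH2O·s/L.
C = Vt/(Pplat − PEEP) = 560.0 / (13.0 − 4) = 560.0/9.0 = 62.222 mL/cmH2O.
τ = R × C = 6.462 × 0.06222 L/cmH2O = 0.4021 s.
t = −τ·ln(1 − 0.86) = −0.4021·ln(0.14) = 0.7906 s.

0.79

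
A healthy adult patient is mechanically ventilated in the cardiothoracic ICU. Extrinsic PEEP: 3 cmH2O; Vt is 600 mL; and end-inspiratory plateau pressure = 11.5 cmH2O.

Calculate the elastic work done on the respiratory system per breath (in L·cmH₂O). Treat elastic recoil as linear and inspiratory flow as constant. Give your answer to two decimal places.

2.55

Elastic work ≈ ½ × (Pplat − PEEP) × Vt = 0.5 × (11.5 − 3) × 0.600 L = 0.5 × 8.5 × 0.600 = 2.55 L·cmH2O.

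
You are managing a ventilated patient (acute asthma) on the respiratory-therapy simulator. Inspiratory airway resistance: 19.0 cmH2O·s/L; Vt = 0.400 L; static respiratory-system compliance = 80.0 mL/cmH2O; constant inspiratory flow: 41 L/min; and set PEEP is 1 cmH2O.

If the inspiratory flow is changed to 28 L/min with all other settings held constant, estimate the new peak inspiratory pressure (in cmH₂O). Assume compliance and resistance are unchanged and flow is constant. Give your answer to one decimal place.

14.9

Flow: 41 L/min ÷ 60 = 0.6833 L/s.
New flow: 28 L/min ÷ 60 = 0.4667 L/s.
PIP = Vt/C + R·V̇ + PEEP (constant-flow equation of motion).
Only the resistive term changes: ΔPIP = R × ΔV̇ = 19.0 × (0.4667 − 0.6833) = 19.0 × -0.2166 = -4.115 cmH2O.
Original PIP = 400/80.0 + 19.0×0.6833 + 1 = 18.983 cmH2O; new PIP = 18.983 + (-4.115) = 14.868 cmH2O.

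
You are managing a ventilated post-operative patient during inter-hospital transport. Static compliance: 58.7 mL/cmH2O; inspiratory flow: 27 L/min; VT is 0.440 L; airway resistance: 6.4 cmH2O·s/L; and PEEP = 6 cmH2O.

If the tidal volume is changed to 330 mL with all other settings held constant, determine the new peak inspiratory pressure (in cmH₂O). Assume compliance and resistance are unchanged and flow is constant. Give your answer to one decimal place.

Flow: 27 L/min ÷ 60 = 0.45 L/s.
PIP = Vt/C + R·V̇ + PEEP (constant-flow equation of motion).
Only the elastic term changes: ΔPIP = ΔVt / C = (330 − 440) / 58.7 = -1.874 cmH2O.
Original PIP = 440/58.7 + 6.4×0.45 + 6 = 16.376 cmH2O; new PIP = 16.376 + (-1.874) = 14.502 cmH2O.

14.5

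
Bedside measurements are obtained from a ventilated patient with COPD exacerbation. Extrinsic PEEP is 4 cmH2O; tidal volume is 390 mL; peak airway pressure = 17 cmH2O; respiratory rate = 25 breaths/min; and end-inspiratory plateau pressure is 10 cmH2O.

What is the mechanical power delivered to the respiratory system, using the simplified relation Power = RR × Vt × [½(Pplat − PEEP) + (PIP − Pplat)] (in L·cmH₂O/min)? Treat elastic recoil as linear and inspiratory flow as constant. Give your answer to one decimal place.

Per-breath work = Vt × [½(Pplat−PEEP) + (PIP−Pplat)] = 0.390 × [0.5×6.0 + 7.0] = 0.390 × 10.0 = 3.9 L·cmH2O.
Power = 25 × 3.9 = 97.5 L·cmH2O/min.

97.5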